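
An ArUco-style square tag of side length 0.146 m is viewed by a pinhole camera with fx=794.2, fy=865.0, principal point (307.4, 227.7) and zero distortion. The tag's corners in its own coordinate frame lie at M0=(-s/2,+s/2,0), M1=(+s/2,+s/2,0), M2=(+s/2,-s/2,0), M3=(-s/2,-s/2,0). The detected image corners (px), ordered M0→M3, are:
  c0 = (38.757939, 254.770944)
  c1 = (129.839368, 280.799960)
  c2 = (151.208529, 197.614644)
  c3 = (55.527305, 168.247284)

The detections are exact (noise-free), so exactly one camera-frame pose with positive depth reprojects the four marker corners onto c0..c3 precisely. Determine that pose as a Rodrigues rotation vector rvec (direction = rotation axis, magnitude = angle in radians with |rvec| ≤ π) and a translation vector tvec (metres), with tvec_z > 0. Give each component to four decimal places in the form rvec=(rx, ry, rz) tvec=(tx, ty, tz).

rvec=(0.5023, -0.1143, 0.3169) tvec=(-0.3319, -0.0015, 1.2358)

Intrinsics K: fx=794.2, fy=865.0, cx=307.4, cy=227.7
Marker side s = 0.146 m; corners in marker frame (Z=0):
  M0 = (-0.0730, +0.0730, 0)
  M1 = (+0.0730, +0.0730, 0)
  M2 = (+0.0730, -0.0730, 0)
  M3 = (-0.0730, -0.0730, 0)
Detected image corners:
  c0 = (38.757939, 254.770944) px
  c1 = (129.839368, 280.799960) px
  c2 = (151.208529, 197.614644) px
  c3 = (55.527305, 168.247284) px
Planar DLT: solve 8×8 A·h = b for H (H[2,2]=1):
  H  [+653.19182 -96.26290 +94.08637]
  H  [+223.07042 +663.97734 +226.64865]
  H  [+0.14938 +0.36789 +1.00000]
B = K⁻¹H; ‖b₁‖=0.809166, ‖b₂‖=0.809166; λ = 2/(‖b₁‖+‖b₂‖) = 1.235840, sign → tz>0 ⇒ λ=+1.235840
r₁ = λ·B[:,0] = (+0.94497,+0.27011,+0.18461); r₂ = λ·B[:,1] = (-0.32577,+0.82895,+0.45465)
r₃ = r₁×r₂ = (-0.03023,-0.48977,+0.87133); SVD([r₁ r₂ r₃]) → R = UVᵀ:
  R  [+0.94497 -0.32577 -0.03023]
  R  [+0.27011 +0.82895 -0.48977]
  R  [+0.18461 +0.45465 +0.87133]
t = (-0.33193, -0.00150, +1.23584) m
tr R = 2.645247; θ = arccos((tr R − 1)/2) = 0.604786 rad = 34.652°
axis k = ((R−Rᵀ)₃₂, (R−Rᵀ)₁₃, (R−Rᵀ)₂₁) / (2 sinθ) = (+0.830502, -0.188921, +0.524000)
rvec = θ·k = (+0.502276, -0.114257, +0.316908)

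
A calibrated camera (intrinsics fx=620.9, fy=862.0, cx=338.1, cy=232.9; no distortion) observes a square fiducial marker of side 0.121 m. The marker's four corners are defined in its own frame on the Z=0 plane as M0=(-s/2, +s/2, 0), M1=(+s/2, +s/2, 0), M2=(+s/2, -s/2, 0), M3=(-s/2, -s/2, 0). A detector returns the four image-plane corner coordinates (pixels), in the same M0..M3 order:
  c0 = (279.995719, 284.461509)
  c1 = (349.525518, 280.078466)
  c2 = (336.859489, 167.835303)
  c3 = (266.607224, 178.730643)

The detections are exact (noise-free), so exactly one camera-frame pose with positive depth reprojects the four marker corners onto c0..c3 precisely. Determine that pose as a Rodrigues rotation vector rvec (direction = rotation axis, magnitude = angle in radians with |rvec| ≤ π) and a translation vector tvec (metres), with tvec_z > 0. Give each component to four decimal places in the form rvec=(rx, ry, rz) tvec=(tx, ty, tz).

Intrinsics K: fx=620.9, fy=862.0, cx=338.1, cy=232.9
Marker side s = 0.121 m; corners in marker frame (Z=0):
  M0 = (-0.0605, +0.0605, 0)
  M1 = (+0.0605, +0.0605, 0)
  M2 = (+0.0605, -0.0605, 0)
  M3 = (-0.0605, -0.0605, 0)
Detected image corners:
  c0 = (279.995719, 284.461509) px
  c1 = (349.525518, 280.078466) px
  c2 = (336.859489, 167.835303) px
  c3 = (266.607224, 178.730643) px
Planar DLT: solve 8×8 A·h = b for H (H[2,2]=1):
  H  [+429.14485 +161.75129 +307.29794]
  H  [-172.53363 +939.83871 +228.46533]
  H  [-0.48155 +0.17519 +1.00000]
B = K⁻¹H; ‖b₁‖=1.070390, ‖b₂‖=1.070390; λ = 2/(‖b₁‖+‖b₂‖) = 0.934239, sign → tz>0 ⇒ λ=+0.934239
r₁ = λ·B[:,0] = (+0.89069,-0.06544,-0.44988); r₂ = λ·B[:,1] = (+0.15426,+0.97438,+0.16367)
r₃ = r₁×r₂ = (+0.42764,-0.21517,+0.87796); SVD([r₁ r₂ r₃]) → R = UVᵀ:
  R  [+0.89069 +0.15426 +0.42764]
  R  [-0.06544 +0.97438 -0.21517]
  R  [-0.44988 +0.16367 +0.87796]
t = (-0.04635, -0.00481, +0.93424) m
tr R = 2.743033; θ = arccos((tr R − 1)/2) = 0.512510 rad = 29.365°
axis k = ((R−Rᵀ)₃₂, (R−Rᵀ)₁₃, (R−Rᵀ)₂₁) / (2 sinθ) = (+0.386283, +0.894764, -0.224016)
rvec = θ·k = (+0.197974, +0.458575, -0.114810)

rvec=(0.1980, 0.4586, -0.1148) tvec=(-0.0463, -0.0048, 0.9342)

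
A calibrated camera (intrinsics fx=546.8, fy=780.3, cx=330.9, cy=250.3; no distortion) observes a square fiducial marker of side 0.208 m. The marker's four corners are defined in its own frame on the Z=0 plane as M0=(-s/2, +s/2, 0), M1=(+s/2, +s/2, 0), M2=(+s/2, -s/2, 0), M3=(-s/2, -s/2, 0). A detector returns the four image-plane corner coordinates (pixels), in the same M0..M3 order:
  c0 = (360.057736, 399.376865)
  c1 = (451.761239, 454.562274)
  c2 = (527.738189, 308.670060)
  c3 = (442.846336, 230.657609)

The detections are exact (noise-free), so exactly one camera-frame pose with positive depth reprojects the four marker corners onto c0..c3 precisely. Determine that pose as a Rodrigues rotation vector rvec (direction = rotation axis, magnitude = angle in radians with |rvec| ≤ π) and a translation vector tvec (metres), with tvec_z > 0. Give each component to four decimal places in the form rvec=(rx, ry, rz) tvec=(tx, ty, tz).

rvec=(0.3069, -0.4864, 0.5283) tvec=(0.1778, 0.1085, 0.8326)

Intrinsics K: fx=546.8, fy=780.3, cx=330.9, cy=250.3
Marker side s = 0.208 m; corners in marker frame (Z=0):
  M0 = (-0.1040, +0.1040, 0)
  M1 = (+0.1040, +0.1040, 0)
  M2 = (+0.1040, -0.1040, 0)
  M3 = (-0.1040, -0.1040, 0)
Detected image corners:
  c0 = (360.057736, 399.376865) px
  c1 = (451.761239, 454.562274) px
  c2 = (527.738189, 308.670060) px
  c3 = (442.846336, 230.657609) px
Planar DLT: solve 8×8 A·h = b for H (H[2,2]=1):
  H  [+700.67415 -297.86166 +447.67683]
  H  [+534.75362 +817.41472 +351.97928]
  H  [+0.61905 +0.18566 +1.00000]
B = K⁻¹H; ‖b₁‖=1.201000, ‖b₂‖=1.201000; λ = 2/(‖b₁‖+‖b₂‖) = 0.832639, sign → tz>0 ⇒ λ=+0.832639
r₁ = λ·B[:,0] = (+0.75502,+0.40528,+0.51545); r₂ = λ·B[:,1] = (-0.54712,+0.82265,+0.15459)
r₃ = r₁×r₂ = (-0.36138,-0.39873,+0.84286); SVD([r₁ r₂ r₃]) → R = UVᵀ:
  R  [+0.75502 -0.54712 -0.36138]
  R  [+0.40528 +0.82265 -0.39873]
  R  [+0.51545 +0.15459 +0.84286]
t = (+0.17782, +0.10850, +0.83264) m
tr R = 2.420541; θ = arccos((tr R − 1)/2) = 0.780914 rad = 44.743°
axis k = ((R−Rᵀ)₃₂, (R−Rᵀ)₁₃, (R−Rᵀ)₂₁) / (2 sinθ) = (+0.393025, -0.622810, +0.676490)
rvec = θ·k = (+0.306918, -0.486361, +0.528280)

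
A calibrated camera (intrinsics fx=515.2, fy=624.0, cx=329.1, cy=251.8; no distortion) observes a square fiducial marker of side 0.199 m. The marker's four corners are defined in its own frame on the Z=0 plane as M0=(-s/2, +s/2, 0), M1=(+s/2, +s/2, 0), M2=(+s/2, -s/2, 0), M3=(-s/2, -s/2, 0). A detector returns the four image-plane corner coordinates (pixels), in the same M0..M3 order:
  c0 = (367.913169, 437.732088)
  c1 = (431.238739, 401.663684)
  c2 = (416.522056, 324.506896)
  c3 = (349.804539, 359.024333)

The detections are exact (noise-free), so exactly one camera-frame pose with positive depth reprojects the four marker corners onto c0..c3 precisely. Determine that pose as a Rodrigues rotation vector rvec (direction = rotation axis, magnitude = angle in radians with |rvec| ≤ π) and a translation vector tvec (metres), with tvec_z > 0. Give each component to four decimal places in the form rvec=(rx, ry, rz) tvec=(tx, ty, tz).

Intrinsics K: fx=515.2, fy=624.0, cx=329.1, cy=251.8
Marker side s = 0.199 m; corners in marker frame (Z=0):
  M0 = (-0.0995, +0.0995, 0)
  M1 = (+0.0995, +0.0995, 0)
  M2 = (+0.0995, -0.0995, 0)
  M3 = (-0.0995, -0.0995, 0)
Detected image corners:
  c0 = (367.913169, 437.732088) px
  c1 = (431.238739, 401.663684) px
  c2 = (416.522056, 324.506896) px
  c3 = (349.804539, 359.024333) px
Planar DLT: solve 8×8 A·h = b for H (H[2,2]=1):
  H  [+403.38134 +165.51327 +392.17817]
  H  [-102.70166 +472.48582 +381.21137]
  H  [+0.19629 +0.21260 +1.00000]
B = K⁻¹H; ‖b₁‖=0.728265, ‖b₂‖=0.728265; λ = 2/(‖b₁‖+‖b₂‖) = 1.373126, sign → tz>0 ⇒ λ=+1.373126
r₁ = λ·B[:,0] = (+0.90294,-0.33476,+0.26952); r₂ = λ·B[:,1] = (+0.25466,+0.92192,+0.29192)
r₃ = r₁×r₂ = (-0.34620,-0.19495,+0.91768); SVD([r₁ r₂ r₃]) → R = UVᵀ:
  R  [+0.90294 +0.25466 -0.34620]
  R  [-0.33476 +0.92192 -0.19495]
  R  [+0.26952 +0.29192 +0.91768]
t = (+0.16812, +0.28477, +1.37313) m
tr R = 2.742534; θ = arccos((tr R − 1)/2) = 0.513018 rad = 29.394°
axis k = ((R−Rᵀ)₃₂, (R−Rᵀ)₁₃, (R−Rᵀ)₂₁) / (2 sinθ) = (+0.495991, -0.627257, -0.600451)
rvec = θ·k = (+0.254453, -0.321795, -0.308042)

rvec=(0.2545, -0.3218, -0.3080) tvec=(0.1681, 0.2848, 1.3731)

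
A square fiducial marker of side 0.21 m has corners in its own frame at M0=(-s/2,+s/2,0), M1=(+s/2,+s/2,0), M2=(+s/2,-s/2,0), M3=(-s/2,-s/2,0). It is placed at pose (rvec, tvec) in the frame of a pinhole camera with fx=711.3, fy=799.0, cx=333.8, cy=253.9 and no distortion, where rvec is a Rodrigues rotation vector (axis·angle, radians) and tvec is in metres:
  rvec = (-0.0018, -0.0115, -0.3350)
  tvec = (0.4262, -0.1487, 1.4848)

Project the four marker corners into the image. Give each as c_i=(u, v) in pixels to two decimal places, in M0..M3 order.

c0=(507.15, 245.81) c1=(601.79, 208.71) c2=(568.75, 102.07) c3=(474.05, 139.00)

Intrinsics K: fx=711.3, fy=799.0, cx=333.8, cy=253.9
Marker side s = 0.21 m; corners in marker frame (Z=0):
  M0 = (-0.1050, +0.1050, 0)
  M1 = (+0.1050, +0.1050, 0)
  M2 = (+0.1050, -0.1050, 0)
  M3 = (-0.1050, -0.1050, 0)
rvec = (-0.0018, -0.0115, -0.3350), |rvec| = θ = 0.33520 rad = 19.206°
Rodrigues: sinθ=0.32896, 1−cosθ=0.05566; R = I + sinθ·[k]× + (1−cosθ)·[k]×²:
    [+0.94435 +0.32877 -0.01099]
    [-0.32875 +0.94441 +0.00367]
    [+0.01158 +0.00014 +0.99993]
t = (0.4262, -0.1487, 1.4848) m
M0: Pc = R·M0+t = (+0.36156, -0.01502, +1.48360); u = 711.3·(+0.36156)/1.48360 + 333.8 = 507.1495, v = 799.0·(-0.01502)/1.48360 + 253.9 = 245.8119
M1: Pc = R·M1+t = (+0.55988, -0.08406, +1.48603); u = 711.3·(+0.55988)/1.48603 + 333.8 = 601.7895, v = 799.0·(-0.08406)/1.48603 + 253.9 = 208.7053
M2: Pc = R·M2+t = (+0.49084, -0.28238, +1.48600); u = 711.3·(+0.49084)/1.48600 + 333.8 = 568.7467, v = 799.0·(-0.28238)/1.48600 + 253.9 = 102.0676
M3: Pc = R·M3+t = (+0.29252, -0.21334, +1.48357); u = 711.3·(+0.29252)/1.48357 + 333.8 = 474.0506, v = 799.0·(-0.21334)/1.48357 + 253.9 = 139.0001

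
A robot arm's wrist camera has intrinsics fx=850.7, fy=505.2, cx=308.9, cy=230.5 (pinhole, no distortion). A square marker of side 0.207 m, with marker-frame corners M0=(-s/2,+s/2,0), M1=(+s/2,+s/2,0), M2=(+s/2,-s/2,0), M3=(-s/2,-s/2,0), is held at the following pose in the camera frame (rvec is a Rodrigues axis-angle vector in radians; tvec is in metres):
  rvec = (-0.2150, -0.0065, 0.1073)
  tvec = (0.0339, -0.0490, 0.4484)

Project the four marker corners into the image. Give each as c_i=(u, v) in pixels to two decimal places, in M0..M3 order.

Intrinsics K: fx=850.7, fy=505.2, cx=308.9, cy=230.5
Marker side s = 0.207 m; corners in marker frame (Z=0):
  M0 = (-0.1035, +0.1035, 0)
  M1 = (+0.1035, +0.1035, 0)
  M2 = (+0.1035, -0.1035, 0)
  M3 = (-0.1035, -0.1035, 0)
rvec = (-0.2150, -0.0065, 0.1073), |rvec| = θ = 0.24038 rad = 13.773°
Rodrigues: sinθ=0.23807, 1−cosθ=0.02875; R = I + sinθ·[k]× + (1−cosθ)·[k]×²:
    [+0.99425 -0.10557 -0.01792]
    [+0.10697 +0.97127 +0.21259]
    [-0.00504 -0.21328 +0.97698]
t = (0.0339, -0.0490, 0.4484) m
M0: Pc = R·M0+t = (-0.07993, +0.04046, +0.42685); u = 850.7·(-0.07993)/0.42685 + 308.9 = 149.5971, v = 505.2·(+0.04046)/0.42685 + 230.5 = 278.3816
M1: Pc = R·M1+t = (+0.12588, +0.06260, +0.42580); u = 850.7·(+0.12588)/0.42580 + 308.9 = 560.3878, v = 505.2·(+0.06260)/0.42580 + 230.5 = 304.7694
M2: Pc = R·M2+t = (+0.14773, -0.13846, +0.46995); u = 850.7·(+0.14773)/0.46995 + 308.9 = 576.3214, v = 505.2·(-0.13846)/0.46995 + 230.5 = 81.6601
M3: Pc = R·M3+t = (-0.05808, -0.16060, +0.47100); u = 850.7·(-0.05808)/0.47100 + 308.9 = 204.0014, v = 505.2·(-0.16060)/0.47100 + 230.5 = 58.2403

c0=(149.60, 278.38) c1=(560.39, 304.77) c2=(576.32, 81.66) c3=(204.00, 58.24)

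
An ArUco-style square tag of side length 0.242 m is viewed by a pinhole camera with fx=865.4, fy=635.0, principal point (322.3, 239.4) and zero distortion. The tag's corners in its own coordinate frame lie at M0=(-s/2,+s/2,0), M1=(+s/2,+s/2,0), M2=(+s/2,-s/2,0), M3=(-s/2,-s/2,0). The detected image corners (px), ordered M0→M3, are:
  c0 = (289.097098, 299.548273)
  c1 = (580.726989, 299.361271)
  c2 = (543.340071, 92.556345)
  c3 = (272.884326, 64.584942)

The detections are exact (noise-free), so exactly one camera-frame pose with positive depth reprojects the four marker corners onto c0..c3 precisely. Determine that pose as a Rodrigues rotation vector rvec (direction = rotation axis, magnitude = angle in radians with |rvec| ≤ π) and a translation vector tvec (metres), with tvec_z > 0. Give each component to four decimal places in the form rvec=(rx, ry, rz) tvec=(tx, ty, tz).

Intrinsics K: fx=865.4, fy=635.0, cx=322.3, cy=239.4
Marker side s = 0.242 m; corners in marker frame (Z=0):
  M0 = (-0.1210, +0.1210, 0)
  M1 = (+0.1210, +0.1210, 0)
  M2 = (+0.1210, -0.1210, 0)
  M3 = (-0.1210, -0.1210, 0)
Detected image corners:
  c0 = (289.097098, 299.548273) px
  c1 = (580.726989, 299.361271) px
  c2 = (543.340071, 92.556345) px
  c3 = (272.884326, 64.584942) px
Planar DLT: solve 8×8 A·h = b for H (H[2,2]=1):
  H  [+1391.09503 -39.66900 +430.26820]
  H  [+163.85831 +840.12306 +184.61381]
  H  [+0.54966 -0.36374 +1.00000]
B = K⁻¹H; ‖b₁‖=1.507453, ‖b₂‖=1.507453; λ = 2/(‖b₁‖+‖b₂‖) = 0.663370, sign → tz>0 ⇒ λ=+0.663370
r₁ = λ·B[:,0] = (+0.93054,+0.03371,+0.36463); r₂ = λ·B[:,1] = (+0.05946,+0.96863,-0.24130)
r₃ = r₁×r₂ = (-0.36132,+0.24622,+0.89935); SVD([r₁ r₂ r₃]) → R = UVᵀ:
  R  [+0.93054 +0.05946 -0.36132]
  R  [+0.03371 +0.96863 +0.24622]
  R  [+0.36463 -0.24130 +0.89935]
t = (+0.08276, -0.05723, +0.66337) m
tr R = 2.798519; θ = arccos((tr R − 1)/2) = 0.452723 rad = 25.939°
axis k = ((R−Rᵀ)₃₂, (R−Rᵀ)₁₃, (R−Rᵀ)₂₁) / (2 sinθ) = (-0.557264, -0.829814, -0.029428)
rvec = θ·k = (-0.252286, -0.375675, -0.013323)

rvec=(-0.2523, -0.3757, -0.0133) tvec=(0.0828, -0.0572, 0.6634)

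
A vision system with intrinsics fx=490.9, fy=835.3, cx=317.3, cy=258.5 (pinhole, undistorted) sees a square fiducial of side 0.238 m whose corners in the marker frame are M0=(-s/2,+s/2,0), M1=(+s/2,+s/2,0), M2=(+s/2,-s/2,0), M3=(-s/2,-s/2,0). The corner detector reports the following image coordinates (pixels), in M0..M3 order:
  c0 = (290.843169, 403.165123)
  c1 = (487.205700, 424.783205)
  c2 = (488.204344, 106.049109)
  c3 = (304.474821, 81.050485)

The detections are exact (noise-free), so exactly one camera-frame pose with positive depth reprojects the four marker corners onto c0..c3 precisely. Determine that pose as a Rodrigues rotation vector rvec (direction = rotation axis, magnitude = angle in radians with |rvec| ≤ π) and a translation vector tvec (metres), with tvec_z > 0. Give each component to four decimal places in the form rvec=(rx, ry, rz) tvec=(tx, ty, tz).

rvec=(-0.1682, -0.0453, 0.0680) tvec=(0.0947, -0.0072, 0.6097)

Intrinsics K: fx=490.9, fy=835.3, cx=317.3, cy=258.5
Marker side s = 0.238 m; corners in marker frame (Z=0):
  M0 = (-0.1190, +0.1190, 0)
  M1 = (+0.1190, +0.1190, 0)
  M2 = (+0.1190, -0.1190, 0)
  M3 = (-0.1190, -0.1190, 0)
Detected image corners:
  c0 = (290.843169, 403.165123) px
  c1 = (487.205700, 424.783205) px
  c2 = (488.204344, 106.049109) px
  c3 = (304.474821, 81.050485) px
Planar DLT: solve 8×8 A·h = b for H (H[2,2]=1):
  H  [+822.95269 -139.23404 +393.53145]
  H  [+114.52696 +1276.02033 +248.57377]
  H  [+0.06446 -0.27682 +1.00000]
B = K⁻¹H; ‖b₁‖=1.640209, ‖b₂‖=1.640209; λ = 2/(‖b₁‖+‖b₂‖) = 0.609679, sign → tz>0 ⇒ λ=+0.609679
r₁ = λ·B[:,0] = (+0.99667,+0.07143,+0.03930); r₂ = λ·B[:,1] = (-0.06384,+0.98359,-0.16877)
r₃ = r₁×r₂ = (-0.05071,+0.16570,+0.98487); SVD([r₁ r₂ r₃]) → R = UVᵀ:
  R  [+0.99667 -0.06384 -0.05071]
  R  [+0.07143 +0.98359 +0.16570]
  R  [+0.03930 -0.16877 +0.98487]
t = (+0.09468, -0.00725, +0.60968) m
tr R = 2.965129; θ = arccos((tr R − 1)/2) = 0.187011 rad = 10.715°
axis k = ((R−Rᵀ)₃₂, (R−Rᵀ)₁₃, (R−Rᵀ)₂₁) / (2 sinθ) = (-0.899484, -0.242078, +0.363767)
rvec = θ·k = (-0.168214, -0.045271, +0.068029)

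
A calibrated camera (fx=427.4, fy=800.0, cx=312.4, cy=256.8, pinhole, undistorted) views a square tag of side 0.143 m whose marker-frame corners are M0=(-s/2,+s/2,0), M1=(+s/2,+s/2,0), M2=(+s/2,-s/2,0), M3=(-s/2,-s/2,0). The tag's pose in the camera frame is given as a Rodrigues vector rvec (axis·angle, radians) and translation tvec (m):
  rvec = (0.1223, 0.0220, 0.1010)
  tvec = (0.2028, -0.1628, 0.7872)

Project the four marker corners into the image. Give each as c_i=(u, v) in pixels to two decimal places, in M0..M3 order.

c0=(379.20, 156.96) c1=(455.87, 171.34) c2=(466.92, 24.08) c3=(388.49, 9.79)

Intrinsics K: fx=427.4, fy=800.0, cx=312.4, cy=256.8
Marker side s = 0.143 m; corners in marker frame (Z=0):
  M0 = (-0.0715, +0.0715, 0)
  M1 = (+0.0715, +0.0715, 0)
  M2 = (+0.0715, -0.0715, 0)
  M3 = (-0.0715, -0.0715, 0)
rvec = (0.1223, 0.0220, 0.1010), |rvec| = θ = 0.16013 rad = 9.175°
Rodrigues: sinθ=0.15945, 1−cosθ=0.01279; R = I + sinθ·[k]× + (1−cosθ)·[k]×²:
    [+0.99467 -0.09923 +0.02807]
    [+0.10191 +0.98745 -0.12067]
    [-0.01574 +0.12289 +0.99230]
t = (0.2028, -0.1628, 0.7872) m
M0: Pc = R·M0+t = (+0.12459, -0.09948, +0.79711); u = 427.4·(+0.12459)/0.79711 + 312.4 = 379.2015, v = 800.0·(-0.09948)/0.79711 + 256.8 = 156.9554
M1: Pc = R·M1+t = (+0.26682, -0.08491, +0.79486); u = 427.4·(+0.26682)/0.79486 + 312.4 = 455.8725, v = 800.0·(-0.08491)/0.79486 + 256.8 = 171.3402
M2: Pc = R·M2+t = (+0.28101, -0.22612, +0.77729); u = 427.4·(+0.28101)/0.77729 + 312.4 = 466.9183, v = 800.0·(-0.22612)/0.77729 + 256.8 = 24.0771
M3: Pc = R·M3+t = (+0.13878, -0.24069, +0.77954); u = 427.4·(+0.13878)/0.77954 + 312.4 = 388.4870, v = 800.0·(-0.24069)/0.77954 + 256.8 = 9.7934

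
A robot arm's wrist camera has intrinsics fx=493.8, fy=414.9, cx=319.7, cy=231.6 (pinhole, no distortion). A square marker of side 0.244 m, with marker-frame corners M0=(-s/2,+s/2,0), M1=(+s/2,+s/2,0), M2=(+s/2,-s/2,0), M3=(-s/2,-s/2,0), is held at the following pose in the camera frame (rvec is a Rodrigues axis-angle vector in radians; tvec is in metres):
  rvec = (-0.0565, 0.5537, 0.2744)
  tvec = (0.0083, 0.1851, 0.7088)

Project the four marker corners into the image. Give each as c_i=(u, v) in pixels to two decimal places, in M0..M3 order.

c0=(240.52, 377.62) c1=(376.57, 444.46) c2=(428.11, 294.45) c3=(282.58, 252.18)

Intrinsics K: fx=493.8, fy=414.9, cx=319.7, cy=231.6
Marker side s = 0.244 m; corners in marker frame (Z=0):
  M0 = (-0.1220, +0.1220, 0)
  M1 = (+0.1220, +0.1220, 0)
  M2 = (+0.1220, -0.1220, 0)
  M3 = (-0.1220, -0.1220, 0)
rvec = (-0.0565, 0.5537, 0.2744), |rvec| = θ = 0.62054 rad = 35.554°
Rodrigues: sinθ=0.58148, 1−cosθ=0.18644; R = I + sinθ·[k]× + (1−cosθ)·[k]×²:
    [+0.81511 -0.27227 +0.51134]
    [+0.24198 +0.96200 +0.12650]
    [-0.52635 +0.02062 +0.85002]
t = (0.0083, 0.1851, 0.7088) m
M0: Pc = R·M0+t = (-0.12436, +0.27294, +0.77553); u = 493.8·(-0.12436)/0.77553 + 319.7 = 240.5164, v = 414.9·(+0.27294)/0.77553 + 231.6 = 377.6213
M1: Pc = R·M1+t = (+0.07453, +0.33199, +0.64710); u = 493.8·(+0.07453)/0.64710 + 319.7 = 376.5706, v = 414.9·(+0.33199)/0.64710 + 231.6 = 444.4582
M2: Pc = R·M2+t = (+0.14096, +0.09726, +0.64207); u = 493.8·(+0.14096)/0.64207 + 319.7 = 428.1092, v = 414.9·(+0.09726)/0.64207 + 231.6 = 294.4469
M3: Pc = R·M3+t = (-0.05793, +0.03821, +0.77050); u = 493.8·(-0.05793)/0.77050 + 319.7 = 282.5761, v = 414.9·(+0.03821)/0.77050 + 231.6 = 252.1779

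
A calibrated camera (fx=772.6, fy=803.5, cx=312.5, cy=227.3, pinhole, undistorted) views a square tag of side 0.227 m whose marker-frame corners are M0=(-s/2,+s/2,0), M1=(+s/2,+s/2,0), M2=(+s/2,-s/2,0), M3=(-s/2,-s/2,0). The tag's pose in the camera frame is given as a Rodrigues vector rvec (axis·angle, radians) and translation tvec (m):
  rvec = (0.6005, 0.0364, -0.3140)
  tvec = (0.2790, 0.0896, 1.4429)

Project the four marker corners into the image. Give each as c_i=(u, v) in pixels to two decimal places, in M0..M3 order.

c0=(416.80, 338.24) c1=(530.73, 306.11) c2=(512.04, 209.31) c3=(388.28, 246.28)

Intrinsics K: fx=772.6, fy=803.5, cx=312.5, cy=227.3
Marker side s = 0.227 m; corners in marker frame (Z=0):
  M0 = (-0.1135, +0.1135, 0)
  M1 = (+0.1135, +0.1135, 0)
  M2 = (+0.1135, -0.1135, 0)
  M3 = (-0.1135, -0.1135, 0)
rvec = (0.6005, 0.0364, -0.3140), |rvec| = θ = 0.67862 rad = 38.882°
Rodrigues: sinθ=0.62772, 1−cosθ=0.22156; R = I + sinθ·[k]× + (1−cosθ)·[k]×²:
    [+0.95193 +0.30096 -0.05705]
    [-0.27993 +0.77908 -0.56096]
    [-0.12439 +0.54996 +0.82588]
t = (0.2790, 0.0896, 1.4429) m
M0: Pc = R·M0+t = (+0.20512, +0.20980, +1.51944); u = 772.6·(+0.20512)/1.51944 + 312.5 = 416.7967, v = 803.5·(+0.20980)/1.51944 + 227.3 = 338.2440
M1: Pc = R·M1+t = (+0.42120, +0.14625, +1.49120); u = 772.6·(+0.42120)/1.49120 + 312.5 = 530.7276, v = 803.5·(+0.14625)/1.49120 + 227.3 = 306.1051
M2: Pc = R·M2+t = (+0.35288, -0.03060, +1.36636); u = 772.6·(+0.35288)/1.36636 + 312.5 = 512.0361, v = 803.5·(-0.03060)/1.36636 + 227.3 = 209.3067
M3: Pc = R·M3+t = (+0.13680, +0.03295, +1.39460); u = 772.6·(+0.13680)/1.39460 + 312.5 = 388.2847, v = 803.5·(+0.03295)/1.39460 + 227.3 = 246.2824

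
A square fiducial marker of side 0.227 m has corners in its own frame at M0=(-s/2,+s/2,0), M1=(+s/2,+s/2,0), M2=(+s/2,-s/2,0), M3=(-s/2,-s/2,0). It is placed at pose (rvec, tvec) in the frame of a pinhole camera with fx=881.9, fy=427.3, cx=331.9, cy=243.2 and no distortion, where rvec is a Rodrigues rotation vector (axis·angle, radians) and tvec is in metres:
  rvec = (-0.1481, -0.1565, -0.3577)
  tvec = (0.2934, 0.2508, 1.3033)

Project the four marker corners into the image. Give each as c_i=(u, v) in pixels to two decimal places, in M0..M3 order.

c0=(491.04, 375.79) c1=(627.43, 346.83) c2=(567.86, 277.58) c3=(432.39, 303.79)

Intrinsics K: fx=881.9, fy=427.3, cx=331.9, cy=243.2
Marker side s = 0.227 m; corners in marker frame (Z=0):
  M0 = (-0.1135, +0.1135, 0)
  M1 = (+0.1135, +0.1135, 0)
  M2 = (+0.1135, -0.1135, 0)
  M3 = (-0.1135, -0.1135, 0)
rvec = (-0.1481, -0.1565, -0.3577), |rvec| = θ = 0.41758 rad = 23.926°
Rodrigues: sinθ=0.40555, 1−cosθ=0.08593; R = I + sinθ·[k]× + (1−cosθ)·[k]×²:
    [+0.92488 +0.35882 -0.12589]
    [-0.33597 +0.92614 +0.17142]
    [+0.17810 -0.11625 +0.97712]
t = (0.2934, 0.2508, 1.3033) m
M0: Pc = R·M0+t = (+0.22915, +0.39405, +1.26989); u = 881.9·(+0.22915)/1.26989 + 331.9 = 491.0386, v = 427.3·(+0.39405)/1.26989 + 243.2 = 375.7920
M1: Pc = R·M1+t = (+0.43910, +0.31778, +1.31032); u = 881.9·(+0.43910)/1.31032 + 331.9 = 627.4323, v = 427.3·(+0.31778)/1.31032 + 243.2 = 346.8305
M2: Pc = R·M2+t = (+0.35765, +0.10755, +1.33671); u = 881.9·(+0.35765)/1.33671 + 331.9 = 567.8603, v = 427.3·(+0.10755)/1.33671 + 243.2 = 277.5801
M3: Pc = R·M3+t = (+0.14770, +0.18382, +1.29628); u = 881.9·(+0.14770)/1.29628 + 331.9 = 432.3852, v = 427.3·(+0.18382)/1.29628 + 243.2 = 303.7923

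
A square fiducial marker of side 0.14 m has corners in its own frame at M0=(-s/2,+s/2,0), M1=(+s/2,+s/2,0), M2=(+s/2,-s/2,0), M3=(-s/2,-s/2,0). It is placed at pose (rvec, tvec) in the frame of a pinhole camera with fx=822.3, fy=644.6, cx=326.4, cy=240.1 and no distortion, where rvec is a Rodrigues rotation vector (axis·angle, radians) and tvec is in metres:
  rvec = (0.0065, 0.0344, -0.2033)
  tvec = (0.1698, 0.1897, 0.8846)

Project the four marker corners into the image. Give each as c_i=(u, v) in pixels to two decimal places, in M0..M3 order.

Intrinsics K: fx=822.3, fy=644.6, cx=326.4, cy=240.1
Marker side s = 0.14 m; corners in marker frame (Z=0):
  M0 = (-0.0700, +0.0700, 0)
  M1 = (+0.0700, +0.0700, 0)
  M2 = (+0.0700, -0.0700, 0)
  M3 = (-0.0700, -0.0700, 0)
rvec = (0.0065, 0.0344, -0.2033), |rvec| = θ = 0.20629 rad = 11.820°
Rodrigues: sinθ=0.20483, 1−cosθ=0.02120; R = I + sinθ·[k]× + (1−cosθ)·[k]×²:
    [+0.97882 +0.20197 +0.03350]
    [-0.20175 +0.97939 -0.00994]
    [-0.03481 +0.00297 +0.99939]
t = (0.1698, 0.1897, 0.8846) m
M0: Pc = R·M0+t = (+0.11542, +0.27238, +0.88724); u = 822.3·(+0.11542)/0.88724 + 326.4 = 433.3722, v = 644.6·(+0.27238)/0.88724 + 240.1 = 437.9888
M1: Pc = R·M1+t = (+0.25246, +0.24413, +0.88237); u = 822.3·(+0.25246)/0.88237 + 326.4 = 561.6685, v = 644.6·(+0.24413)/0.88237 + 240.1 = 418.4481
M2: Pc = R·M2+t = (+0.22418, +0.10702, +0.88196); u = 822.3·(+0.22418)/0.88196 + 326.4 = 535.4158, v = 644.6·(+0.10702)/0.88196 + 240.1 = 318.3187
M3: Pc = R·M3+t = (+0.08714, +0.13527, +0.88683); u = 822.3·(+0.08714)/0.88683 + 326.4 = 407.2037, v = 644.6·(+0.13527)/0.88683 + 240.1 = 338.4189

c0=(433.37, 437.99) c1=(561.67, 418.45) c2=(535.42, 318.32) c3=(407.20, 338.42)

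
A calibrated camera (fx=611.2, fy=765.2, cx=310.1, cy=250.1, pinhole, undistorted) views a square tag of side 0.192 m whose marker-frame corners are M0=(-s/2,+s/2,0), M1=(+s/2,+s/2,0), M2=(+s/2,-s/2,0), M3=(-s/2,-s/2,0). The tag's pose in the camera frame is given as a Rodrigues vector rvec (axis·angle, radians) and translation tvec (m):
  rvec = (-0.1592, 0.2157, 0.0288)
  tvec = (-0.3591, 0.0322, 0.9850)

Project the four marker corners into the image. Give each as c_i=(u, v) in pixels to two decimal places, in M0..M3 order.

Intrinsics K: fx=611.2, fy=765.2, cx=310.1, cy=250.1
Marker side s = 0.192 m; corners in marker frame (Z=0):
  M0 = (-0.0960, +0.0960, 0)
  M1 = (+0.0960, +0.0960, 0)
  M2 = (+0.0960, -0.0960, 0)
  M3 = (-0.0960, -0.0960, 0)
rvec = (-0.1592, 0.2157, 0.0288), |rvec| = θ = 0.26963 rad = 15.449°
Rodrigues: sinθ=0.26638, 1−cosθ=0.03613; R = I + sinθ·[k]× + (1−cosθ)·[k]×²:
    [+0.97647 -0.04552 +0.21082]
    [+0.01139 +0.98699 +0.16037]
    [-0.21537 -0.15419 +0.96428]
t = (-0.3591, 0.0322, 0.9850) m
M0: Pc = R·M0+t = (-0.45721, +0.12586, +0.99087); u = 611.2·(-0.45721)/0.99087 + 310.1 = 28.0792, v = 765.2·(+0.12586)/0.99087 + 250.1 = 347.2937
M1: Pc = R·M1+t = (-0.26973, +0.12804, +0.94952); u = 611.2·(-0.26973)/0.94952 + 310.1 = 136.4774, v = 765.2·(+0.12804)/0.94952 + 250.1 = 353.2883
M2: Pc = R·M2+t = (-0.26099, -0.06146, +0.97913); u = 611.2·(-0.26099)/0.97913 + 310.1 = 147.1825, v = 765.2·(-0.06146)/0.97913 + 250.1 = 202.0697
M3: Pc = R·M3+t = (-0.44847, -0.06364, +1.02048); u = 611.2·(-0.44847)/1.02048 + 310.1 = 41.4951, v = 765.2·(-0.06364)/1.02048 + 250.1 = 202.3767

c0=(28.08, 347.29) c1=(136.48, 353.29) c2=(147.18, 202.07) c3=(41.50, 202.38)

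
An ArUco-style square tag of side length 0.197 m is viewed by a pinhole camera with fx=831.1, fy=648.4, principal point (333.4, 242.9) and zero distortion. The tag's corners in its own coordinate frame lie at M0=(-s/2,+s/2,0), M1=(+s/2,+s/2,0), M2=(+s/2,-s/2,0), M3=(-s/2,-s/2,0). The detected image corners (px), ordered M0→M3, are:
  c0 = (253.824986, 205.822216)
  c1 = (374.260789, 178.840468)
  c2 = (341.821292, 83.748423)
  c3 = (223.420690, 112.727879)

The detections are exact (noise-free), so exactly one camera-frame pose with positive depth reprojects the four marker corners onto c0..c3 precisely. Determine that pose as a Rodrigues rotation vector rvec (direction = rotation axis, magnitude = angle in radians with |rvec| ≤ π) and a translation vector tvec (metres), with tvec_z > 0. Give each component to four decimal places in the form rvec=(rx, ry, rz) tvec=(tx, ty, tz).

Intrinsics K: fx=831.1, fy=648.4, cx=333.4, cy=242.9
Marker side s = 0.197 m; corners in marker frame (Z=0):
  M0 = (-0.0985, +0.0985, 0)
  M1 = (+0.0985, +0.0985, 0)
  M2 = (+0.0985, -0.0985, 0)
  M3 = (-0.0985, -0.0985, 0)
Detected image corners:
  c0 = (253.824986, 205.822216) px
  c1 = (374.260789, 178.840468) px
  c2 = (341.821292, 83.748423) px
  c3 = (223.420690, 112.727879) px
Planar DLT: solve 8×8 A·h = b for H (H[2,2]=1):
  H  [+569.21968 +143.34902 +297.52030]
  H  [-160.04824 +469.73291 +145.20543]
  H  [-0.12381 -0.05393 +1.00000]
B = K⁻¹H; ‖b₁‖=0.771426, ‖b₂‖=0.771426; λ = 2/(‖b₁‖+‖b₂‖) = 1.296300, sign → tz>0 ⇒ λ=+1.296300
r₁ = λ·B[:,0] = (+0.95222,-0.25985,-0.16050); r₂ = λ·B[:,1] = (+0.25163,+0.96529,-0.06991)
r₃ = r₁×r₂ = (+0.17309,+0.02619,+0.98456); SVD([r₁ r₂ r₃]) → R = UVᵀ:
  R  [+0.95222 +0.25163 +0.17309]
  R  [-0.25985 +0.96529 +0.02619]
  R  [-0.16050 -0.06991 +0.98456]
t = (-0.05596, -0.19531, +1.29630) m
tr R = 2.902070; θ = arccos((tr R − 1)/2) = 0.314229 rad = 18.004°
axis k = ((R−Rᵀ)₃₂, (R−Rᵀ)₁₃, (R−Rᵀ)₂₁) / (2 sinθ) = (-0.155460, +0.539641, -0.827418)
rvec = θ·k = (-0.048850, +0.169571, -0.259999)

rvec=(-0.0489, 0.1696, -0.2600) tvec=(-0.0560, -0.1953, 1.2963)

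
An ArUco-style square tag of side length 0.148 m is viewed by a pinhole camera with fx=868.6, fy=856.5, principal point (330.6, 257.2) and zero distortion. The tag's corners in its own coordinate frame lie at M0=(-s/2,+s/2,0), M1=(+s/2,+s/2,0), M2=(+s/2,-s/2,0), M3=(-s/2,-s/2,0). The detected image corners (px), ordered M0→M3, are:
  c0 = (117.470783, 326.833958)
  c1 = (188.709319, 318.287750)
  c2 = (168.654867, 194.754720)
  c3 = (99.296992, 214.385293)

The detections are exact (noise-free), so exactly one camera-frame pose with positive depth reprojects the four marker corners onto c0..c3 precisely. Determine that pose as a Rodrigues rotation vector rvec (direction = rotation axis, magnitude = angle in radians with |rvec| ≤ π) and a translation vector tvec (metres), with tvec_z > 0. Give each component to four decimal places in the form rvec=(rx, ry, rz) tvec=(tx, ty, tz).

Intrinsics K: fx=868.6, fy=856.5, cx=330.6, cy=257.2
Marker side s = 0.148 m; corners in marker frame (Z=0):
  M0 = (-0.0740, +0.0740, 0)
  M1 = (+0.0740, +0.0740, 0)
  M2 = (+0.0740, -0.0740, 0)
  M3 = (-0.0740, -0.0740, 0)
Detected image corners:
  c0 = (117.470783, 326.833958) px
  c1 = (188.709319, 318.287750) px
  c2 = (168.654867, 194.754720) px
  c3 = (99.296992, 214.385293) px
Planar DLT: solve 8×8 A·h = b for H (H[2,2]=1):
  H  [+383.74133 +127.71441 +141.87393]
  H  [-262.76029 +793.38756 +263.86224]
  H  [-0.63569 -0.00792 +1.00000]
B = K⁻¹H; ‖b₁‖=0.940767, ‖b₂‖=0.940767; λ = 2/(‖b₁‖+‖b₂‖) = 1.062962, sign → tz>0 ⇒ λ=+1.062962
r₁ = λ·B[:,0] = (+0.72680,-0.12319,-0.67572); r₂ = λ·B[:,1] = (+0.15949,+0.98716,-0.00841)
r₃ = r₁×r₂ = (+0.66808,-0.10166,+0.73711); SVD([r₁ r₂ r₃]) → R = UVᵀ:
  R  [+0.72680 +0.15949 +0.66808]
  R  [-0.12319 +0.98716 -0.10166]
  R  [-0.67572 -0.00841 +0.73711]
t = (-0.23096, +0.00827, +1.06296) m
tr R = 2.451072; θ = arccos((tr R − 1)/2) = 0.758984 rad = 43.487°
axis k = ((R−Rᵀ)₃₂, (R−Rᵀ)₁₃, (R−Rᵀ)₂₁) / (2 sinθ) = (+0.067746, +0.976334, -0.205383)
rvec = θ·k = (+0.051418, +0.741022, -0.155882)

rvec=(0.0514, 0.7410, -0.1559) tvec=(-0.2310, 0.0083, 1.0630)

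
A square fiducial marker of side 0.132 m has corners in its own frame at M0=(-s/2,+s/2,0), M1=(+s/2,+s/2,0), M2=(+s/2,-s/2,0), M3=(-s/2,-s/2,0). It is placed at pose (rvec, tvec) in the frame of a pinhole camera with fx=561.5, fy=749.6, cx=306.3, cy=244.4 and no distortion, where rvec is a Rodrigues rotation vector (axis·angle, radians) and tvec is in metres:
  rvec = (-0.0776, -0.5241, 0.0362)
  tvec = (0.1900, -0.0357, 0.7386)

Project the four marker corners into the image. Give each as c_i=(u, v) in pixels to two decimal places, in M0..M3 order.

Intrinsics K: fx=561.5, fy=749.6, cx=306.3, cy=244.4
Marker side s = 0.132 m; corners in marker frame (Z=0):
  M0 = (-0.0660, +0.0660, 0)
  M1 = (+0.0660, +0.0660, 0)
  M2 = (+0.0660, -0.0660, 0)
  M3 = (-0.0660, -0.0660, 0)
rvec = (-0.0776, -0.5241, 0.0362), |rvec| = θ = 0.53105 rad = 30.427°
Rodrigues: sinθ=0.50644, 1−cosθ=0.13772; R = I + sinθ·[k]× + (1−cosθ)·[k]×²:
    [+0.86522 -0.01466 -0.50118]
    [+0.05438 +0.99642 +0.06474]
    [+0.49844 -0.08327 +0.86292]
t = (0.1900, -0.0357, 0.7386) m
M0: Pc = R·M0+t = (+0.13193, +0.02647, +0.70021); u = 561.5·(+0.13193)/0.70021 + 306.3 = 412.0938, v = 749.6·(+0.02647)/0.70021 + 244.4 = 272.7418
M1: Pc = R·M1+t = (+0.24614, +0.03365, +0.76600); u = 561.5·(+0.24614)/0.76600 + 306.3 = 486.7250, v = 749.6·(+0.03365)/0.76600 + 244.4 = 277.3325
M2: Pc = R·M2+t = (+0.24807, -0.09787, +0.77699); u = 561.5·(+0.24807)/0.77699 + 306.3 = 485.5712, v = 749.6·(-0.09787)/0.77699 + 244.4 = 149.9762
M3: Pc = R·M3+t = (+0.13386, -0.10505, +0.71120); u = 561.5·(+0.13386)/0.71120 + 306.3 = 411.9867, v = 749.6·(-0.10505)/0.71120 + 244.4 = 133.6746

c0=(412.09, 272.74) c1=(486.72, 277.33) c2=(485.57, 149.98) c3=(411.99, 133.67)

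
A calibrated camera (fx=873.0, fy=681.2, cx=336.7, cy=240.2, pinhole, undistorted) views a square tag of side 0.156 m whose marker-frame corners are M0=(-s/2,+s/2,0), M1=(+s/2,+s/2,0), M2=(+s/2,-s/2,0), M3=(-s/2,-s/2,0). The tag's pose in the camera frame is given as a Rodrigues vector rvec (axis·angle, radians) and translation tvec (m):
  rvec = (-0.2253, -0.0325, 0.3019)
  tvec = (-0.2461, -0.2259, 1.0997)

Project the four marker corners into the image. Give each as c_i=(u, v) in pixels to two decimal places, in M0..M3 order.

Intrinsics K: fx=873.0, fy=681.2, cx=336.7, cy=240.2
Marker side s = 0.156 m; corners in marker frame (Z=0):
  M0 = (-0.0780, +0.0780, 0)
  M1 = (+0.0780, +0.0780, 0)
  M2 = (+0.0780, -0.0780, 0)
  M3 = (-0.0780, -0.0780, 0)
rvec = (-0.2253, -0.0325, 0.3019), |rvec| = θ = 0.37810 rad = 21.664°
Rodrigues: sinθ=0.36916, 1−cosθ=0.07063; R = I + sinθ·[k]× + (1−cosθ)·[k]×²:
    [+0.95445 -0.29114 -0.06534]
    [+0.29838 +0.92989 +0.21512]
    [-0.00187 -0.22482 +0.97440]
t = (-0.2461, -0.2259, 1.0997) m
M0: Pc = R·M0+t = (-0.34326, -0.17664, +1.08231); u = 873.0·(-0.34326)/1.08231 + 336.7 = 59.8272, v = 681.2·(-0.17664)/1.08231 + 240.2 = 129.0226
M1: Pc = R·M1+t = (-0.19436, -0.13010, +1.08202); u = 873.0·(-0.19436)/1.08202 + 336.7 = 179.8836, v = 681.2·(-0.13010)/1.08202 + 240.2 = 158.2966
M2: Pc = R·M2+t = (-0.14894, -0.27516, +1.11709); u = 873.0·(-0.14894)/1.11709 + 336.7 = 220.3008, v = 681.2·(-0.27516)/1.11709 + 240.2 = 72.4089
M3: Pc = R·M3+t = (-0.29784, -0.32170, +1.11738); u = 873.0·(-0.29784)/1.11738 + 336.7 = 104.0021, v = 681.2·(-0.32170)/1.11738 + 240.2 = 44.0762

c0=(59.83, 129.02) c1=(179.88, 158.30) c2=(220.30, 72.41) c3=(104.00, 44.08)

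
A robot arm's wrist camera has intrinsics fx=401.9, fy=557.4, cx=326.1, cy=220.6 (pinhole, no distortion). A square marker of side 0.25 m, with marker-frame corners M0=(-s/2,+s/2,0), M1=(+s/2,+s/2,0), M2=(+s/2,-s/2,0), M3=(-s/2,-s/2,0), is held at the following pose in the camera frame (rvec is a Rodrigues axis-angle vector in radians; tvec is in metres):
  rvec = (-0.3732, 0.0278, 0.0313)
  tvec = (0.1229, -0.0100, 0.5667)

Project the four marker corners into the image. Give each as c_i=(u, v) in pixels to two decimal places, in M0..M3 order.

Intrinsics K: fx=401.9, fy=557.4, cx=326.1, cy=220.6
Marker side s = 0.25 m; corners in marker frame (Z=0):
  M0 = (-0.1250, +0.1250, 0)
  M1 = (+0.1250, +0.1250, 0)
  M2 = (+0.1250, -0.1250, 0)
  M3 = (-0.1250, -0.1250, 0)
rvec = (-0.3732, 0.0278, 0.0313), |rvec| = θ = 0.37554 rad = 21.517°
Rodrigues: sinθ=0.36678, 1−cosθ=0.06969; R = I + sinθ·[k]× + (1−cosθ)·[k]×²:
    [+0.99913 -0.03570 +0.02138]
    [+0.02544 +0.93069 +0.36492]
    [-0.03292 -0.36406 +0.93079]
t = (0.1229, -0.0100, 0.5667) m
M0: Pc = R·M0+t = (-0.00645, +0.10316, +0.52531); u = 401.9·(-0.00645)/0.52531 + 326.1 = 321.1624, v = 557.4·(+0.10316)/0.52531 + 220.6 = 330.0581
M1: Pc = R·M1+t = (+0.24333, +0.10952, +0.51708); u = 401.9·(+0.24333)/0.51708 + 326.1 = 515.2289, v = 557.4·(+0.10952)/0.51708 + 220.6 = 338.6571
M2: Pc = R·M2+t = (+0.25225, -0.12316, +0.60809); u = 401.9·(+0.25225)/0.60809 + 326.1 = 492.8195, v = 557.4·(-0.12316)/0.60809 + 220.6 = 107.7105
M3: Pc = R·M3+t = (+0.00247, -0.12952, +0.61632); u = 401.9·(+0.00247)/0.61632 + 326.1 = 327.7109, v = 557.4·(-0.12952)/0.61632 + 220.6 = 103.4656

c0=(321.16, 330.06) c1=(515.23, 338.66) c2=(492.82, 107.71) c3=(327.71, 103.47)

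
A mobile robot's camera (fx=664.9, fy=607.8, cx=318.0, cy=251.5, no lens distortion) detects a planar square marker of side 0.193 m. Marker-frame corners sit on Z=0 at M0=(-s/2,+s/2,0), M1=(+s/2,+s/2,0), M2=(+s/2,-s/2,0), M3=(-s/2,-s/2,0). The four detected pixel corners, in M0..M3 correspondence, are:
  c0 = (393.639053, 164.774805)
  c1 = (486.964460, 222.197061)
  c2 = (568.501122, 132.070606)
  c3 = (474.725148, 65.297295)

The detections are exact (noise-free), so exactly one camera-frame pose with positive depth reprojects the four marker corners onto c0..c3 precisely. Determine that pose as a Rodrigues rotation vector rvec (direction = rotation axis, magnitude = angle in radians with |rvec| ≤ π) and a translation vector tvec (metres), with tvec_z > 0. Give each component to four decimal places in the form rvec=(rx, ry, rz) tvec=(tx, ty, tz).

Intrinsics K: fx=664.9, fy=607.8, cx=318.0, cy=251.5
Marker side s = 0.193 m; corners in marker frame (Z=0):
  M0 = (-0.0965, +0.0965, 0)
  M1 = (+0.0965, +0.0965, 0)
  M2 = (+0.0965, -0.0965, 0)
  M3 = (-0.0965, -0.0965, 0)
Detected image corners:
  c0 = (393.639053, 164.774805) px
  c1 = (486.964460, 222.197061) px
  c2 = (568.501122, 132.070606) px
  c3 = (474.725148, 65.297295) px
Planar DLT: solve 8×8 A·h = b for H (H[2,2]=1):
  H  [+636.30662 -277.55086 +481.20752]
  H  [+367.10451 +534.13858 +148.39700]
  H  [+0.31525 +0.29896 +1.00000]
B = K⁻¹H; ‖b₁‖=0.986722, ‖b₂‖=0.986722; λ = 2/(‖b₁‖+‖b₂‖) = 1.013457, sign → tz>0 ⇒ λ=+1.013457
r₁ = λ·B[:,0] = (+0.81707,+0.47992,+0.31949); r₂ = λ·B[:,1] = (-0.56796,+0.76526,+0.30298)
r₃ = r₁×r₂ = (-0.09909,-0.42902,+0.89785); SVD([r₁ r₂ r₃]) → R = UVᵀ:
  R  [+0.81707 -0.56796 -0.09909]
  R  [+0.47992 +0.76526 -0.42902]
  R  [+0.31949 +0.30298 +0.89785]
t = (+0.24876, -0.17192, +1.01346) m
tr R = 2.480179; θ = arccos((tr R − 1)/2) = 0.737593 rad = 42.261°
axis k = ((R−Rᵀ)₃₂, (R−Rᵀ)₁₃, (R−Rᵀ)₂₁) / (2 sinθ) = (+0.544231, -0.311209, +0.779077)
rvec = θ·k = (+0.401421, -0.229545, +0.574642)

rvec=(0.4014, -0.2295, 0.5746) tvec=(0.2488, -0.1719, 1.0135)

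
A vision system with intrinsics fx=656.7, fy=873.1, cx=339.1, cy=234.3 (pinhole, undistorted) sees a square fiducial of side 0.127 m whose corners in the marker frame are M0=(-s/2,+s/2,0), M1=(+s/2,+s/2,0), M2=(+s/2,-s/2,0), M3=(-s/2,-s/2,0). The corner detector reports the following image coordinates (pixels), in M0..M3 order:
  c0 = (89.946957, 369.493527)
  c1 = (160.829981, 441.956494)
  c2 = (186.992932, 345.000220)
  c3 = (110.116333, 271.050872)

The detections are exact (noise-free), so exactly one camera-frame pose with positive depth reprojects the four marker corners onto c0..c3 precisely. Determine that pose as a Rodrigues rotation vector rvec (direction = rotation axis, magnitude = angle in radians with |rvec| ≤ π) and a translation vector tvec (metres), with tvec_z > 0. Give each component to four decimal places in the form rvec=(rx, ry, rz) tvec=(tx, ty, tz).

rvec=(0.4090, 0.3732, 0.4909) tvec=(-0.2600, 0.1189, 0.8402)

Intrinsics K: fx=656.7, fy=873.1, cx=339.1, cy=234.3
Marker side s = 0.127 m; corners in marker frame (Z=0):
  M0 = (-0.0635, +0.0635, 0)
  M1 = (+0.0635, +0.0635, 0)
  M2 = (+0.0635, -0.0635, 0)
  M3 = (-0.0635, -0.0635, 0)
Detected image corners:
  c0 = (89.946957, 369.493527) px
  c1 = (160.829981, 441.956494) px
  c2 = (186.992932, 345.000220) px
  c3 = (110.116333, 271.050872) px
Planar DLT: solve 8×8 A·h = b for H (H[2,2]=1):
  H  [+541.10938 -106.95977 +135.88712]
  H  [+472.52317 +964.84591 +357.89875]
  H  [-0.29058 +0.54767 +1.00000]
B = K⁻¹H; ‖b₁‖=1.190188, ‖b₂‖=1.190188; λ = 2/(‖b₁‖+‖b₂‖) = 0.840203, sign → tz>0 ⇒ λ=+0.840203
r₁ = λ·B[:,0] = (+0.81838,+0.52024,-0.24414); r₂ = λ·B[:,1] = (-0.37446,+0.80501,+0.46016)
r₃ = r₁×r₂ = (+0.43593,-0.28516,+0.85361); SVD([r₁ r₂ r₃]) → R = UVᵀ:
  R  [+0.81838 -0.37446 +0.43593]
  R  [+0.52024 +0.80501 -0.28516]
  R  [-0.24414 +0.46016 +0.85361]
t = (-0.26000, +0.11894, +0.84020) m
tr R = 2.476999; θ = arccos((tr R − 1)/2) = 0.739954 rad = 42.396°
axis k = ((R−Rᵀ)₃₂, (R−Rᵀ)₁₃, (R−Rᵀ)₂₁) / (2 sinθ) = (+0.552698, +0.504314, +0.663470)
rvec = θ·k = (+0.408971, +0.373169, +0.490938)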